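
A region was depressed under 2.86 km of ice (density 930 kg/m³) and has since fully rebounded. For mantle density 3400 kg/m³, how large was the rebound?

0.782 km

Removing the load lets mantle flow back in; uplift u satisfies ρ_ice t = ρ_m u.
u = t ρ_ice/ρ_m = 2.86 km × 930/3400 = 0.782 km.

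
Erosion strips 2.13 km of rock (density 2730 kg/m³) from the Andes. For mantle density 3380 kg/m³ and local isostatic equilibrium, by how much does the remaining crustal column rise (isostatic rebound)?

Unloading: uplift u = e ρ_c/ρ_m = 2.13 km × 2730/3380 = 1.72 km.

1.72 km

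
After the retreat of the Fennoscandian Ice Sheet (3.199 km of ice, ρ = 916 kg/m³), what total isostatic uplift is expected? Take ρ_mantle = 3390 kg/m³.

Removing the load lets mantle flow back in; uplift u satisfies ρ_ice t = ρ_m u.
u = t ρ_ice/ρ_m = 3.199 km × 916/3390 = 0.864 km.

0.864 km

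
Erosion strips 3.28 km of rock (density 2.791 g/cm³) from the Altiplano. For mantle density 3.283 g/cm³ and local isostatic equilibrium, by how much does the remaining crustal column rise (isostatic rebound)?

Unloading: uplift u = e ρ_c/ρ_m = 3.28 km × 2.791/3.283 = 2.79 km.

2.79 km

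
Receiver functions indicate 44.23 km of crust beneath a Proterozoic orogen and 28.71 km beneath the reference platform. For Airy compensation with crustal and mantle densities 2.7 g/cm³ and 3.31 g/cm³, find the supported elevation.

2.86 km

Excess crust Δ = 44.23 km − 28.71 km = 15.52 km, split between elevation h and root r with h + r = Δ.
Airy balance ρ_c h = (ρ_m − ρ_c) r gives r = h ρ_c/(ρ_m − ρ_c), so h (1 + ρ_c/(ρ_m − ρ_c)) = Δ, i.e. h = Δ (ρ_m − ρ_c)/ρ_m.
h = 15.52 km × 0.61/3.31 = 2.86 km.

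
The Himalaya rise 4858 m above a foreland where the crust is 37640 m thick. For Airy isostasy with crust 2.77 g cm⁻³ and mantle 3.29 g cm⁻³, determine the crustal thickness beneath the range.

Root depth r = h ρ_c / (ρ_m − ρ_c) = 4858 m × 2.77 / 0.52 = 25880 m.
Total thickness = T + h + r = 37640 m + 4858 m + 25880 m = 68400 m.

68400 m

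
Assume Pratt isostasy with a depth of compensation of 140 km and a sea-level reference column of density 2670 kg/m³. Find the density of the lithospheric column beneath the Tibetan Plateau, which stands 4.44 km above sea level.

Pratt balance: ρ_ref D = ρ (D + h).
ρ = ρ_ref D/(D + h) = 2670 × 140 km/(140 km + 4.44 km) = 2590 kg/m³.

2590 kg/m³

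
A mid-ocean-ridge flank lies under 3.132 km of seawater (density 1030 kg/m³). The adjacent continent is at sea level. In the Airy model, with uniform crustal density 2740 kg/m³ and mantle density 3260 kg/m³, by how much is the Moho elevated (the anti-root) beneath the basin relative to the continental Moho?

10.3 km

For local isostatic compensation: replacing crust with seawater at the top is compensated by replacing crust with mantle at the base: d (ρ_c − ρ_w) = a (ρ_m − ρ_c).
a = d (ρ_c − ρ_w)/(ρ_m − ρ_c) = 3.132 km × 1710/520 = 10.3 km.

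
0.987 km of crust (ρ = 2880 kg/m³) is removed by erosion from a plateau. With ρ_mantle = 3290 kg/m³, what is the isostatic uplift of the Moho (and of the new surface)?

Unloading: uplift u = e ρ_c/ρ_m = 0.987 km × 2880/3290 = 0.864 km.

0.864 km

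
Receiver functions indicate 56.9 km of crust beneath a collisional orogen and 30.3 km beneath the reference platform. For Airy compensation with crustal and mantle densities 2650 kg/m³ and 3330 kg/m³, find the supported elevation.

Excess crust Δ = 56.9 km − 30.3 km = 26.6 km, split between elevation h and root r with h + r = Δ.
Airy balance ρ_c h = (ρ_m − ρ_c) r gives r = h ρ_c/(ρ_m − ρ_c), so h (1 + ρ_c/(ρ_m − ρ_c)) = Δ, i.e. h = Δ (ρ_m − ρ_c)/ρ_m.
h = 26.6 km × 680/3330 = 5.43 km.

5.43 km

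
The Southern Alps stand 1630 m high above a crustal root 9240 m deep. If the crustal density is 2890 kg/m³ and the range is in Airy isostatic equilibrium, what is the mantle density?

3400 kg/m³

Airy balance: ρ_c h = (ρ_m − ρ_c) r → ρ_m = ρ_c (1 + h/r).
ρ_m = 2890 × (1 + 1630 m/9240 m) = 3400 kg/m³.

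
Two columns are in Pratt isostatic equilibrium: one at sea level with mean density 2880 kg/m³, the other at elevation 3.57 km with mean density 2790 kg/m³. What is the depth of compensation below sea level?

ρ_ref D = ρ (D + h) → D (ρ_ref − ρ) = ρ h.
D = ρ h/(ρ_ref − ρ) = 2790 × 3.57 km/(2880 − 2790) = 111 km.

111 km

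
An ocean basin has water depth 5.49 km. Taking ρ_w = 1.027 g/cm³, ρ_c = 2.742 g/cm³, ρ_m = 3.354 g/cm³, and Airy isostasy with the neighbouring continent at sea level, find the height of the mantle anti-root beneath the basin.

Equating mass per unit area of the two columns: replacing crust with seawater at the top is compensated by replacing crust with mantle at the base: d (ρ_c − ρ_w) = a (ρ_m − ρ_c).
a = d (ρ_c − ρ_w)/(ρ_m − ρ_c) = 5.49 km × 1.715/0.612 = 15.4 km.

15.4 km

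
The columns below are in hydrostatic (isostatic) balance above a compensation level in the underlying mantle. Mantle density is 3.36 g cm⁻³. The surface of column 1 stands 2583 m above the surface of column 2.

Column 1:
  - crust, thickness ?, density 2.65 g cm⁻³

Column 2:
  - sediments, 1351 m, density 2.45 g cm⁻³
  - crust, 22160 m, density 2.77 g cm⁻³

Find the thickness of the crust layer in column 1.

Take the compensation level at the base of the deeper column (depth z_c below the surface of column 1) and equate Σ ρ_i t_i down to z_c; mantle fills any gap and the z_c terms cancel.
Column 1: x×2.65 + (z_c − 0 − x)×3.36
Column 2: 2583×0 + 1351×2.45 + 22160×2.77 + (z_c − 2583 − 23511)×3.36
The z_c×3.36 term appears on both sides and cancels. Collect the known terms of each column as K = Σ(ρt)_known − 3.36 × (depth of known layers): K_1 = 0 − 3.36×0 = 0; K_2 = 64693.15 − 3.36×(2583 + 23511) = −22982.69.
Balance: K_1 − x×(3.36 − 2.65) = K_2, so x = (K_1 − K_2)/(3.36 − 2.65) = 22982.7/0.71 = 32400 m.

32400 m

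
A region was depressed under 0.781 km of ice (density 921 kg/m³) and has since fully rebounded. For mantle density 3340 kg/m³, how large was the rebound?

0.215 km

Removing the load lets mantle flow back in; uplift u satisfies ρ_ice t = ρ_m u.
u = t ρ_ice/ρ_m = 0.781 km × 921/3340 = 0.215 km.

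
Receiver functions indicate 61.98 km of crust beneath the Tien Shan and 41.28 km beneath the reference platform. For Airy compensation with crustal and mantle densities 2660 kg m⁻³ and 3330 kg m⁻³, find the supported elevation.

4.16 km

Excess crust Δ = 61.98 km − 41.28 km = 20.7 km, split between elevation h and root r with h + r = Δ.
Airy balance ρ_c h = (ρ_m − ρ_c) r gives r = h ρ_c/(ρ_m − ρ_c), so h (1 + ρ_c/(ρ_m − ρ_c)) = Δ, i.e. h = Δ (ρ_m − ρ_c)/ρ_m.
h = 20.7 km × 670/3330 = 4.16 km.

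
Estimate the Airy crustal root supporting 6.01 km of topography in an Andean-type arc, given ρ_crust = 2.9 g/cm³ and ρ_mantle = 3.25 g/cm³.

Isostatic balance requires: the weight of the topography is balanced by the buoyancy of the root, ρ_c h = (ρ_m − ρ_c) r.
r = h · ρ_c / (ρ_m − ρ_c) = 6.01 km × 2.9 / (3.25 − 2.9) = 49.8 km.

49.8 km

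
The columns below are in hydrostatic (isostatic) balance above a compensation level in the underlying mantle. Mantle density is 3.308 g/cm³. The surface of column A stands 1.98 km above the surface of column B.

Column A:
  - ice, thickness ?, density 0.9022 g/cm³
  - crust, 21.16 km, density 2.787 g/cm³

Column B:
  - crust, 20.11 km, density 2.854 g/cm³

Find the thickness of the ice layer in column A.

1.94 km

Take the compensation level at the base of the deeper column (depth z_c below the surface of column A) and equate Σ ρ_i t_i down to z_c; mantle fills any gap and the z_c terms cancel.
Column A: x×0.9022 + 21.16×2.787 + (z_c − 21.16 − x)×3.308
Column B: 1.98×0 + 20.11×2.854 + (z_c − 1.98 − 20.11)×3.308
The z_c×3.308 term appears on both sides and cancels. Collect the known terms of each column as K = Σ(ρt)_known − 3.308 × (depth of known layers): K_A = 58.97292 − 3.308×21.16 = −11.02436; K_B = 57.39394 − 3.308×(1.98 + 20.11) = −15.67978.
Balance: K_A − x×(3.308 − 0.9022) = K_B, so x = (K_A − K_B)/(3.308 − 0.9022) = 4.65542/2.4058 = 1.94 km.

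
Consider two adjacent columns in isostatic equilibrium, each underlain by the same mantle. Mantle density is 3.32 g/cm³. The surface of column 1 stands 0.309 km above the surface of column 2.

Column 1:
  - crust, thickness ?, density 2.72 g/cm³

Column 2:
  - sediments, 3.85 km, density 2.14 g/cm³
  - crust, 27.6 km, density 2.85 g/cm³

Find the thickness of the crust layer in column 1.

Take the compensation level at the base of the deeper column (depth z_c below the surface of column 1) and equate Σ ρ_i t_i down to z_c; mantle fills any gap and the z_c terms cancel.
Column 1: x×2.72 + (z_c − 0 − x)×3.32
Column 2: 0.309×0 + 3.85×2.14 + 27.6×2.85 + (z_c − 0.309 − 31.45)×3.32
The z_c×3.32 term appears on both sides and cancels. Collect the known terms of each column as K = Σ(ρt)_known − 3.32 × (depth of known layers): K_1 = 0 − 3.32×0 = 0; K_2 = 86.899 − 3.32×(0.309 + 31.45) = −18.54088.
Balance: K_1 − x×(3.32 − 2.72) = K_2, so x = (K_1 − K_2)/(3.32 − 2.72) = 18.5409/0.6 = 30.9 km.

30.9 km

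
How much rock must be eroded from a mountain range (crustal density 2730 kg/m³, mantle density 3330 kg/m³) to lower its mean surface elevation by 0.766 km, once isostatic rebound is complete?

4.25 km

Net drop Δ = e − u = e − e ρ_c/ρ_m = e (ρ_m − ρ_c)/ρ_m.
e = Δ ρ_m/(ρ_m − ρ_c) = 0.766 km × 3330/600 = 4.25 km.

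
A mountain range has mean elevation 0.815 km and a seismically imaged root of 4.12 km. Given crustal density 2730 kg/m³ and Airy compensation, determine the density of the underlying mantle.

3270 kg/m³

Airy balance: ρ_c h = (ρ_m − ρ_c) r → ρ_m = ρ_c (1 + h/r).
ρ_m = 2730 × (1 + 0.815 km/4.12 km) = 3270 kg/m³.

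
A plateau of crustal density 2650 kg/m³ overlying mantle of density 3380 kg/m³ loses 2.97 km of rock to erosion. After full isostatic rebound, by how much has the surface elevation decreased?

0.641 km

Rebound u = e ρ_c/ρ_m = 2.97 km × 2650/3380 = 2.329 km.
Net surface drop = e − u = 2.97 km − 2.329 km = e (ρ_m − ρ_c)/ρ_m = 0.641 km.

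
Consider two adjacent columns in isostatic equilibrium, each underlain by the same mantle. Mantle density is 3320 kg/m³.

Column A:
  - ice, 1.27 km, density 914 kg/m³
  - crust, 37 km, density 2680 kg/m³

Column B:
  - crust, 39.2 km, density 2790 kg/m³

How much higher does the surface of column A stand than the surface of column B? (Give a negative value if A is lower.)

For any compensation level in the mantle, the mantle terms cancel and isostasy reduces to e = (Σt_A − Σt_B) − (Σ(ρt)_A − Σ(ρt)_B) / ρ_m.
Σt_A = 38.27 km; Σt_B = 39.2 km; Σ(ρt)_A = 100320.78; Σ(ρt)_B = 109368 (in km·kg/m³).
e = (38.27 − 39.2) − (100320.78 − 109368) / 3320 = 1.8 km.

1.8 km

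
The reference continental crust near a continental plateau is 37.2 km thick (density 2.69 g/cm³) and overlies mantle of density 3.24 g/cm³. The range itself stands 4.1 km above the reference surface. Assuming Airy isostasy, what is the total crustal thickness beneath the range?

Root depth r = h ρ_c / (ρ_m − ρ_c) = 4.1 km × 2.69 / 0.55 = 20.05 km.
Total thickness = T + h + r = 37.2 km + 4.1 km + 20.05 km = 61.4 km.

61.4 km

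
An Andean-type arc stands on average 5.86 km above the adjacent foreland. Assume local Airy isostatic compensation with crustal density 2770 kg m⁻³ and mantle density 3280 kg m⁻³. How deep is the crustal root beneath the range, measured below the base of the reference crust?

In Airy isostatic equilibrium: the weight of the topography is balanced by the buoyancy of the root, ρ_c h = (ρ_m − ρ_c) r.
r = h · ρ_c / (ρ_m − ρ_c) = 5.86 km × 2770 / (3280 − 2770) = 31.8 km.

31.8 km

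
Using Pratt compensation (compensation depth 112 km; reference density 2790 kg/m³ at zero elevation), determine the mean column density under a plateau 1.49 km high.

Pratt balance: ρ_ref D = ρ (D + h).
ρ = ρ_ref D/(D + h) = 2790 × 112 km/(112 km + 1.49 km) = 2750 kg/m³.

2750 kg/m³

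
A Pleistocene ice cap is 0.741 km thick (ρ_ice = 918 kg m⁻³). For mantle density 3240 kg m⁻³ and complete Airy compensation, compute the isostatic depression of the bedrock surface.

0.21 km

In Airy isostatic equilibrium: the ice load ρ_ice t is balanced by mantle displaced below, ρ_m s.
s = t ρ_ice / ρ_m = 0.741 km × 918/3240 = 0.21 km.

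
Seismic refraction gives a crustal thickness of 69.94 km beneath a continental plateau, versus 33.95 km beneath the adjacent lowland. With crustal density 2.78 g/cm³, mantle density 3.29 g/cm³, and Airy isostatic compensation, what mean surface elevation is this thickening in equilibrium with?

Excess crust Δ = 69.94 km − 33.95 km = 35.99 km, split between elevation h and root r with h + r = Δ.
Airy balance ρ_c h = (ρ_m − ρ_c) r gives r = h ρ_c/(ρ_m − ρ_c), so h (1 + ρ_c/(ρ_m − ρ_c)) = Δ, i.e. h = Δ (ρ_m − ρ_c)/ρ_m.
h = 35.99 km × 0.51/3.29 = 5.58 km.

5.58 km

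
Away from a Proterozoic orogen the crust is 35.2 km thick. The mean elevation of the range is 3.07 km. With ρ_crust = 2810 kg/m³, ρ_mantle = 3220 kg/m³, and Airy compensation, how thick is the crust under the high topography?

Root depth r = h ρ_c / (ρ_m − ρ_c) = 3.07 km × 2810 / 410 = 21.04 km.
Total thickness = T + h + r = 35.2 km + 3.07 km + 21.04 km = 59.3 km.

59.3 km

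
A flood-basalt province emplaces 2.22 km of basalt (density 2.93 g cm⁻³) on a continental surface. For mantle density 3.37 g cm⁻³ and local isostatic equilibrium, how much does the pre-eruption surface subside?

Subaerial loading: s = t ρ_load / ρ_m.
s = 2.22 km × 2.93/3.37 = 1.93 km.

1.93 km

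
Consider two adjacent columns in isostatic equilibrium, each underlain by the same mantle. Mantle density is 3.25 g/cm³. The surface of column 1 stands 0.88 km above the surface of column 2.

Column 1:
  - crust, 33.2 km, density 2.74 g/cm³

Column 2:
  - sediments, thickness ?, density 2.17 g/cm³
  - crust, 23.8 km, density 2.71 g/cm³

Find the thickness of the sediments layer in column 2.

Take the compensation level at the base of the deeper column (depth z_c below the surface of column 1) and equate Σ ρ_i t_i down to z_c; mantle fills any gap and the z_c terms cancel.
Column 1: 33.2×2.74 + (z_c − 33.2)×3.25
Column 2: 0.88×0 + x×2.17 + 23.8×2.71 + (z_c − 0.88 − 23.8 − x)×3.25
The z_c×3.25 term appears on both sides and cancels. Collect the known terms of each column as K = Σ(ρt)_known − 3.25 × (depth of known layers): K_1 = 90.968 − 3.25×33.2 = −16.932; K_2 = 64.498 − 3.25×(0.88 + 23.8) = −15.712.
Balance: K_1 = K_2 − x×(3.25 − 2.17), so x = (K_2 − K_1)/(3.25 − 2.17) = 1.22/1.08 = 1.13 km.

1.13 km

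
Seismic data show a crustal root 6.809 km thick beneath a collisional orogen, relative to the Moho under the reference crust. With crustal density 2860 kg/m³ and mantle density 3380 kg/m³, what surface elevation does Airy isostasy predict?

By Archimedes' principle applied to the lithosphere: ρ_c h = (ρ_m − ρ_c) r.
h = r (ρ_m − ρ_c) / ρ_c = 6.809 km × (3380 − 2860) / 2860 = 1.24 km.

1.24 km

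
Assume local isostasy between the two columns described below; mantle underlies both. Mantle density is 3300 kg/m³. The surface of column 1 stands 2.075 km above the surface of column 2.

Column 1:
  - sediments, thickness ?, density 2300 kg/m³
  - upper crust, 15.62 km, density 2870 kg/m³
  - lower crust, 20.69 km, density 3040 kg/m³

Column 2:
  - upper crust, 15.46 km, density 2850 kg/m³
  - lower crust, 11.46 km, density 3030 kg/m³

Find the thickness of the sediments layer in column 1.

4.8 km

Take the compensation level at the base of the deeper column (depth z_c below the surface of column 1) and equate Σ ρ_i t_i down to z_c; mantle fills any gap and the z_c terms cancel.
Column 1: x×2300 + 15.62×2870 + 20.69×3040 + (z_c − 36.31 − x)×3300
Column 2: 2.075×0 + 15.46×2850 + 11.46×3030 + (z_c − 2.075 − 26.92)×3300
The z_c×3300 term appears on both sides and cancels. Collect the known terms of each column as K = Σ(ρt)_known − 3300 × (depth of known layers): K_1 = 107727 − 3300×36.31 = −12096; K_2 = 78784.8 − 3300×(2.075 + 26.92) = −16898.7.
Balance: K_1 − x×(3300 − 2300) = K_2, so x = (K_1 − K_2)/(3300 − 2300) = 4802.7/1000 = 4.8 km.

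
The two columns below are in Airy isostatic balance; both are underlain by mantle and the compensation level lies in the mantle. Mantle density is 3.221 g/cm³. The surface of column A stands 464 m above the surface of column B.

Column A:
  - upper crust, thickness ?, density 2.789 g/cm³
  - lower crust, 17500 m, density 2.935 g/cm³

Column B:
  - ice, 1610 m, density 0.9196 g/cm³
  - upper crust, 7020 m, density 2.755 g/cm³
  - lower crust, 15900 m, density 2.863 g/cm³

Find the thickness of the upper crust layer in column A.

21200 m

Take the compensation level at the base of the deeper column (depth z_c below the surface of column A) and equate Σ ρ_i t_i down to z_c; mantle fills any gap and the z_c terms cancel.
Column A: x×2.789 + 17500×2.935 + (z_c − 17500 − x)×3.221
Column B: 464×0 + 1610×0.9196 + 7020×2.755 + 15900×2.863 + (z_c − 464 − 24530)×3.221
The z_c×3.221 term appears on both sides and cancels. Collect the known terms of each column as K = Σ(ρt)_known − 3.221 × (depth of known layers): K_A = 51362.5 − 3.221×17500 = −5005; K_B = 66342.356 − 3.221×(464 + 24530) = −14163.318.
Balance: K_A − x×(3.221 − 2.789) = K_B, so x = (K_A − K_B)/(3.221 − 2.789) = 9158.32/0.432 = 21200 m.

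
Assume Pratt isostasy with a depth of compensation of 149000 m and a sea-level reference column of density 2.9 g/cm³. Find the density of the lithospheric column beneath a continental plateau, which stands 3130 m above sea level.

Pratt balance: ρ_ref D = ρ (D + h).
ρ = ρ_ref D/(D + h) = 2.9 × 149000 m/(149000 m + 3130 m) = 2.84 g/cm³.

2.84 g/cm³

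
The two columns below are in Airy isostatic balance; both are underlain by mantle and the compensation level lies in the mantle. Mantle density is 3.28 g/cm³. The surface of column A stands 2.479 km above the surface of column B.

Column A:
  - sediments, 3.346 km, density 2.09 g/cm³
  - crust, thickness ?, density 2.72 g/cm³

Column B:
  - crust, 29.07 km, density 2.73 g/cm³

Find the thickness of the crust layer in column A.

Take the compensation level at the base of the deeper column (depth z_c below the surface of column A) and equate Σ ρ_i t_i down to z_c; mantle fills any gap and the z_c terms cancel.
Column A: 3.346×2.09 + x×2.72 + (z_c − 3.346 − x)×3.28
Column B: 2.479×0 + 29.07×2.73 + (z_c − 2.479 − 29.07)×3.28
The z_c×3.28 term appears on both sides and cancels. Collect the known terms of each column as K = Σ(ρt)_known − 3.28 × (depth of known layers): K_A = 6.99314 − 3.28×3.346 = −3.98174; K_B = 79.3611 − 3.28×(2.479 + 29.07) = −24.11962.
Balance: K_A − x×(3.28 − 2.72) = K_B, so x = (K_A − K_B)/(3.28 − 2.72) = 20.1379/0.56 = 36 km.

36 km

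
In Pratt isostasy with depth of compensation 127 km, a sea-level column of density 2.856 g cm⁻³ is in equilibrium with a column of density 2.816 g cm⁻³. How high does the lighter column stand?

1.8 km

ρ_ref D = ρ (D + h) → h = D (ρ_ref − ρ)/ρ.
h = 127 km × (2.856 − 2.816)/2.816 = 1.8 km.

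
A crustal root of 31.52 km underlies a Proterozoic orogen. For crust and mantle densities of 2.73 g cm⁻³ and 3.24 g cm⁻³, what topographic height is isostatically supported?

5.89 km

For local isostatic compensation: ρ_c h = (ρ_m − ρ_c) r.
h = r (ρ_m − ρ_c) / ρ_c = 31.52 km × (3.24 − 2.73) / 2.73 = 5.89 km.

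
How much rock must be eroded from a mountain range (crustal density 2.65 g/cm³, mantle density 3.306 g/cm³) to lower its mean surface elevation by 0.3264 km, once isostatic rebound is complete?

1.64 km

Net drop Δ = e − u = e − e ρ_c/ρ_m = e (ρ_m − ρ_c)/ρ_m.
e = Δ ρ_m/(ρ_m − ρ_c) = 0.3264 km × 3.306/0.656 = 1.64 km.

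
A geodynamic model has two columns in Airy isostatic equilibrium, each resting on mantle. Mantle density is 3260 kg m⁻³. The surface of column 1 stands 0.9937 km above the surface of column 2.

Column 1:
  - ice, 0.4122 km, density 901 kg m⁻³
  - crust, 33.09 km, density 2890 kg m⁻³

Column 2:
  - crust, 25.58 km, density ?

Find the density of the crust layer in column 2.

Take the compensation level at the base of the deeper column (depth z_c below the surface of column 1) and equate Σ ρ_i t_i down to z_c; mantle fills any gap and the z_c terms cancel.
Column 1: 0.4122×901 + 33.09×2890 + (z_c − 33.5022)×3260
Column 2: 0.9937×0 + 25.58×ρ + (z_c − 0.9937 − 25.58)×3260
The z_c×3260 term appears on both sides and cancels. Collect the known terms of each column as K = Σ(ρt)_known − 3260 × (depth of known layers): K_1 = 96001.4922 − 3260×33.5022 = −13215.6798; K_2 = 0 − 3260×(0.9937 + 25.58) = −86630.262.
Balance: K_1 = K_2 + 25.58×ρ, so ρ = (K_1 − K_2)/25.58 = 73414.6/25.58 = 2870 kg m⁻³.

2870 kg m⁻³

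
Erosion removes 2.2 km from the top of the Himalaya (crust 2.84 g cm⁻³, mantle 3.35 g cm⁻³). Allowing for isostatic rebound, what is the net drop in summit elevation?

Rebound u = e ρ_c/ρ_m = 2.2 km × 2.84/3.35 = 1.865 km.
Net surface drop = e − u = 2.2 km − 1.865 km = e (ρ_m − ρ_c)/ρ_m = 0.335 km.

0.335 km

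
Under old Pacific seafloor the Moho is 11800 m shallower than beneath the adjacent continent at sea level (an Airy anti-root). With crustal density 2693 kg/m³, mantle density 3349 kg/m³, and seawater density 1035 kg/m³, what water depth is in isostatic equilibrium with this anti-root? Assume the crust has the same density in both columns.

4670 m

Replacing a thickness d of crust by seawater at the top must be balanced by replacing crust with mantle at the base: d (ρ_c − ρ_w) = a (ρ_m − ρ_c).
d = a (ρ_m − ρ_c)/(ρ_c − ρ_w) = 11800 m × 656/1658 = 4670 m.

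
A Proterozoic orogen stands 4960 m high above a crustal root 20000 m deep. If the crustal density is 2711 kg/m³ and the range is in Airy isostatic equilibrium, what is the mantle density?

3380 kg/m³

Airy balance: ρ_c h = (ρ_m − ρ_c) r → ρ_m = ρ_c (1 + h/r).
ρ_m = 2711 × (1 + 4960 m/20000 m) = 3380 kg/m³.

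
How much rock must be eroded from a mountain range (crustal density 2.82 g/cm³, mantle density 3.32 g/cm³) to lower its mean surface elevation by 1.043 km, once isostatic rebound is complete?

6.93 km

Net drop Δ = e − u = e − e ρ_c/ρ_m = e (ρ_m − ρ_c)/ρ_m.
e = Δ ρ_m/(ρ_m − ρ_c) = 1.043 km × 3.32/0.5 = 6.93 km.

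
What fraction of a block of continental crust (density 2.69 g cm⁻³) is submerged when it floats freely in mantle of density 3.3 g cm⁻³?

0.815

Submerged fraction = ρ_obj/ρ_fluid = 2.69/3.3 = 0.815.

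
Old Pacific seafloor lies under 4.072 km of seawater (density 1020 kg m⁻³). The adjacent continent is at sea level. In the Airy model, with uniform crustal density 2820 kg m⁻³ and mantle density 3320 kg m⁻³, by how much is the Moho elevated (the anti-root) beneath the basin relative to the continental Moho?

In Airy isostatic equilibrium: replacing crust with seawater at the top is compensated by replacing crust with mantle at the base: d (ρ_c − ρ_w) = a (ρ_m − ρ_c).
a = d (ρ_c − ρ_w)/(ρ_m − ρ_c) = 4.072 km × 1800/500 = 14.7 km.

14.7 km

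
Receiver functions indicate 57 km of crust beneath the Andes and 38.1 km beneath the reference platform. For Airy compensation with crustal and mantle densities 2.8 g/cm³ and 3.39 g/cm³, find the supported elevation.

Excess crust Δ = 57 km − 38.1 km = 18.9 km, split between elevation h and root r with h + r = Δ.
Airy balance ρ_c h = (ρ_m − ρ_c) r gives r = h ρ_c/(ρ_m − ρ_c), so h (1 + ρ_c/(ρ_m − ρ_c)) = Δ, i.e. h = Δ (ρ_m − ρ_c)/ρ_m.
h = 18.9 km × 0.59/3.39 = 3.29 km.

3.29 km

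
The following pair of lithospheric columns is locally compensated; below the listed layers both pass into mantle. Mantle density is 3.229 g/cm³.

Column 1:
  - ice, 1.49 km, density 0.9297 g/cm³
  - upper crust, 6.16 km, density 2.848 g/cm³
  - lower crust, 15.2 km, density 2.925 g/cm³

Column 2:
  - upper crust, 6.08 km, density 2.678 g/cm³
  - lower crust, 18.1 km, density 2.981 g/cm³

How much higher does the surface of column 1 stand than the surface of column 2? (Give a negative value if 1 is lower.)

0.791 km

For any compensation level in the mantle, the mantle terms cancel and isostasy reduces to e = (Σt_1 − Σt_2) − (Σ(ρt)_1 − Σ(ρt)_2) / ρ_m.
Σt_1 = 22.85 km; Σt_2 = 24.18 km; Σ(ρt)_1 = 63.388933; Σ(ρt)_2 = 70.23834 (in km·g/cm³).
e = (22.85 − 24.18) − (63.388933 − 70.23834) / 3.229 = 0.791 km.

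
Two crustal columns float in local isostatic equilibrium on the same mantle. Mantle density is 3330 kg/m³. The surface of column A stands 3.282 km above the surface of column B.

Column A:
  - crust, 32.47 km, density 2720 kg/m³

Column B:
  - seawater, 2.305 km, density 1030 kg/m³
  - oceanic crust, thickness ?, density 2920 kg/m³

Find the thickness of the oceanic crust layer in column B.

Take the compensation level at the base of the deeper column (depth z_c below the surface of column A) and equate Σ ρ_i t_i down to z_c; mantle fills any gap and the z_c terms cancel.
Column A: 32.47×2720 + (z_c − 32.47)×3330
Column B: 3.282×0 + 2.305×1030 + x×2920 + (z_c − 3.282 − 2.305 − x)×3330
The z_c×3330 term appears on both sides and cancels. Collect the known terms of each column as K = Σ(ρt)_known − 3330 × (depth of known layers): K_A = 88318.4 − 3330×32.47 = −19806.7; K_B = 2374.15 − 3330×(3.282 + 2.305) = −16230.56.
Balance: K_A = K_B − x×(3330 − 2920), so x = (K_B − K_A)/(3330 − 2920) = 3576.14/410 = 8.72 km.

8.72 km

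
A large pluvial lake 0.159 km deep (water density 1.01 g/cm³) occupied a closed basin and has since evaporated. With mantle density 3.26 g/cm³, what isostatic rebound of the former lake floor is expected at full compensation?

0.0493 km

u = d ρ_w/ρ_m = 0.159 km × 1.01/3.26 = 0.0493 km.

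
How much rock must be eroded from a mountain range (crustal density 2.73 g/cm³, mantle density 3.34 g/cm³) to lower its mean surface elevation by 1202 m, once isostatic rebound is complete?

Net drop Δ = e − u = e − e ρ_c/ρ_m = e (ρ_m − ρ_c)/ρ_m.
e = Δ ρ_m/(ρ_m − ρ_c) = 1202 m × 3.34/0.61 = 6580 m.

6580 m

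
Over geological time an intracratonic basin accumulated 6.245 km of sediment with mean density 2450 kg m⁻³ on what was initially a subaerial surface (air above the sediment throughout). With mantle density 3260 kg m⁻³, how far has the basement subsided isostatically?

Subaerial load: s = t ρ_sed / ρ_m = 6.245 km × 2450/3260 = 4.69 km.

4.69 km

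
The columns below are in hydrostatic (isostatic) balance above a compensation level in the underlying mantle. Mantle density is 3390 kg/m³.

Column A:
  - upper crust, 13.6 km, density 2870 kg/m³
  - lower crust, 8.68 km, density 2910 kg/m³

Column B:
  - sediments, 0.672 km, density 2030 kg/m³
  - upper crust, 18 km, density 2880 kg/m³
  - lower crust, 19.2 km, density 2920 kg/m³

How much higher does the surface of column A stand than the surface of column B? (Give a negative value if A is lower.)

For any compensation level in the mantle, the mantle terms cancel and isostasy reduces to e = (Σt_A − Σt_B) − (Σ(ρt)_A − Σ(ρt)_B) / ρ_m.
Σt_A = 22.28 km; Σt_B = 37.872 km; Σ(ρt)_A = 64290.8; Σ(ρt)_B = 109268.16 (in km·kg/m³).
e = (22.28 − 37.872) − (64290.8 − 109268.16) / 3390 = −2.32 km.

−2.32 km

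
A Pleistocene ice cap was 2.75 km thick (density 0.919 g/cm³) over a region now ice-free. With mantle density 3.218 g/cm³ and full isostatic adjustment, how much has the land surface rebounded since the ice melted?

Removing the load lets mantle flow back in; uplift u satisfies ρ_ice t = ρ_m u.
u = t ρ_ice/ρ_m = 2.75 km × 0.919/3.218 = 0.785 km.

0.785 km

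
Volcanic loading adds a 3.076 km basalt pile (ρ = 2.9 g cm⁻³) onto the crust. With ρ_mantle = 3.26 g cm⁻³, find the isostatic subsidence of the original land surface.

Subaerial loading: s = t ρ_load / ρ_m.
s = 3.076 km × 2.9/3.26 = 2.74 km.

2.74 km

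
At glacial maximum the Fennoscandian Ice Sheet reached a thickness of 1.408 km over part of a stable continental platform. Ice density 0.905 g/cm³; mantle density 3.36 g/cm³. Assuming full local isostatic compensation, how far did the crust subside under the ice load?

For local isostatic compensation: the ice load ρ_ice t is balanced by mantle displaced below, ρ_m s.
s = t ρ_ice / ρ_m = 1.408 km × 0.905/3.36 = 0.379 km.

0.379 km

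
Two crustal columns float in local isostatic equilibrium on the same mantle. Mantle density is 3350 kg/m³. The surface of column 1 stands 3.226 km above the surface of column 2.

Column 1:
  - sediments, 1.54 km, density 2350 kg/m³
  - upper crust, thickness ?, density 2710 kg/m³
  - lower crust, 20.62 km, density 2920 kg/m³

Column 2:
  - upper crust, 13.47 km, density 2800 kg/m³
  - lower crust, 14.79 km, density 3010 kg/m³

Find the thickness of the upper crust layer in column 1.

Take the compensation level at the base of the deeper column (depth z_c below the surface of column 1) and equate Σ ρ_i t_i down to z_c; mantle fills any gap and the z_c terms cancel.
Column 1: 1.54×2350 + x×2710 + 20.62×2920 + (z_c − 22.16 − x)×3350
Column 2: 3.226×0 + 13.47×2800 + 14.79×3010 + (z_c − 3.226 − 28.26)×3350
The z_c×3350 term appears on both sides and cancels. Collect the known terms of each column as K = Σ(ρt)_known − 3350 × (depth of known layers): K_1 = 63829.4 − 3350×22.16 = −10406.6; K_2 = 82233.9 − 3350×(3.226 + 28.26) = −23244.2.
Balance: K_1 − x×(3350 − 2710) = K_2, so x = (K_1 − K_2)/(3350 − 2710) = 12837.6/640 = 20.1 km.

20.1 km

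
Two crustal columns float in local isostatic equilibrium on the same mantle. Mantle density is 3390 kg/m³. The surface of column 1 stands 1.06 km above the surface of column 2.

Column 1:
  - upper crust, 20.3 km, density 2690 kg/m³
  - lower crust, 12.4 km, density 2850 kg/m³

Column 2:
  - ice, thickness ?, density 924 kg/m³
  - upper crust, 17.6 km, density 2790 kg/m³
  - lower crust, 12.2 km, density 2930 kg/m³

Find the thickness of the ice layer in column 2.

0.463 km

Take the compensation level at the base of the deeper column (depth z_c below the surface of column 1) and equate Σ ρ_i t_i down to z_c; mantle fills any gap and the z_c terms cancel.
Column 1: 20.3×2690 + 12.4×2850 + (z_c − 32.7)×3390
Column 2: 1.06×0 + x×924 + 17.6×2790 + 12.2×2930 + (z_c − 1.06 − 29.8 − x)×3390
The z_c×3390 term appears on both sides and cancels. Collect the known terms of each column as K = Σ(ρt)_known − 3390 × (depth of known layers): K_1 = 89947 − 3390×32.7 = −20906; K_2 = 84850 − 3390×(1.06 + 29.8) = −19765.4.
Balance: K_1 = K_2 − x×(3390 − 924), so x = (K_2 − K_1)/(3390 − 924) = 1140.6/2466 = 0.463 km.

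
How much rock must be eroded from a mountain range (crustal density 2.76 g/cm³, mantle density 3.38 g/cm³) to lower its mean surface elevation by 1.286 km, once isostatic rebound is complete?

Net drop Δ = e − u = e − e ρ_c/ρ_m = e (ρ_m − ρ_c)/ρ_m.
e = Δ ρ_m/(ρ_m − ρ_c) = 1.286 km × 3.38/0.62 = 7.01 km.

7.01 km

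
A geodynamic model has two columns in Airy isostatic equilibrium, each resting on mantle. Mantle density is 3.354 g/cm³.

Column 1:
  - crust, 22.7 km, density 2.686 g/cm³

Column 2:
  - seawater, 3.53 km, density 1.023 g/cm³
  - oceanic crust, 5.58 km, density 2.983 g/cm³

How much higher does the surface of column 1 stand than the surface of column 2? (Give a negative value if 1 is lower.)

For any compensation level in the mantle, the mantle terms cancel and isostasy reduces to e = (Σt_1 − Σt_2) − (Σ(ρt)_1 − Σ(ρt)_2) / ρ_m.
Σt_1 = 22.7 km; Σt_2 = 9.11 km; Σ(ρt)_1 = 60.9722; Σ(ρt)_2 = 20.25633 (in km·g/cm³).
e = (22.7 − 9.11) − (60.9722 − 20.25633) / 3.354 = 1.45 km.

1.45 km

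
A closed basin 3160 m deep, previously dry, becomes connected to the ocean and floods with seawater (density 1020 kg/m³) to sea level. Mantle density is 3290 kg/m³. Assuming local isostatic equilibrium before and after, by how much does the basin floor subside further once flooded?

After flooding the water column is d + s deep. Its weight must equal the weight of mantle displaced by the extra subsidence s: (d + s) ρ_w = s ρ_m.
s = d ρ_w / (ρ_m − ρ_w) = 3160 m × 1020/(3290 − 1020) = 1420 m.

1420 m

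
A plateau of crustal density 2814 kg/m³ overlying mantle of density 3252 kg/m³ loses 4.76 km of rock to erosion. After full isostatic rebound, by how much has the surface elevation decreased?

0.641 km

Rebound u = e ρ_c/ρ_m = 4.76 km × 2814/3252 = 4.119 km.
Net surface drop = e − u = 4.76 km − 4.119 km = e (ρ_m − ρ_c)/ρ_m = 0.641 km.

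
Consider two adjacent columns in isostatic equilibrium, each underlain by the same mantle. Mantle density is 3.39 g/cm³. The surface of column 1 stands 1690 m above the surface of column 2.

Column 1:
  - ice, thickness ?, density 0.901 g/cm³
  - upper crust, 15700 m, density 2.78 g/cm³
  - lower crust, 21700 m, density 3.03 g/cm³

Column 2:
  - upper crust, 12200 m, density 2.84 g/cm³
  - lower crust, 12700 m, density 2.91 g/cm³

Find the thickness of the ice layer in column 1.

460 m

Take the compensation level at the base of the deeper column (depth z_c below the surface of column 1) and equate Σ ρ_i t_i down to z_c; mantle fills any gap and the z_c terms cancel.
Column 1: x×0.901 + 15700×2.78 + 21700×3.03 + (z_c − 37400 − x)×3.39
Column 2: 1690×0 + 12200×2.84 + 12700×2.91 + (z_c − 1690 − 24900)×3.39
The z_c×3.39 term appears on both sides and cancels. Collect the known terms of each column as K = Σ(ρt)_known − 3.39 × (depth of known layers): K_1 = 109397 − 3.39×37400 = −17389; K_2 = 71605 − 3.39×(1690 + 24900) = −18535.1.
Balance: K_1 − x×(3.39 − 0.901) = K_2, so x = (K_1 − K_2)/(3.39 − 0.901) = 1146.1/2.489 = 460 m.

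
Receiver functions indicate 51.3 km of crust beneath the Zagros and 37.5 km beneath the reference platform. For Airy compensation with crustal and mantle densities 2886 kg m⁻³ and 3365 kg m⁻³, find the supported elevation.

Excess crust Δ = 51.3 km − 37.5 km = 13.8 km, split between elevation h and root r with h + r = Δ.
Airy balance ρ_c h = (ρ_m − ρ_c) r gives r = h ρ_c/(ρ_m − ρ_c), so h (1 + ρ_c/(ρ_m − ρ_c)) = Δ, i.e. h = Δ (ρ_m − ρ_c)/ρ_m.
h = 13.8 km × 479/3365 = 1.96 km.

1.96 km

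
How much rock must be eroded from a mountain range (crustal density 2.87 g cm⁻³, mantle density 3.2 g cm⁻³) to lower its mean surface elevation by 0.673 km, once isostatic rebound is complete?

6.53 km

Net drop Δ = e − u = e − e ρ_c/ρ_m = e (ρ_m − ρ_c)/ρ_m.
e = Δ ρ_m/(ρ_m − ρ_c) = 0.673 km × 3.2/0.33 = 6.53 km.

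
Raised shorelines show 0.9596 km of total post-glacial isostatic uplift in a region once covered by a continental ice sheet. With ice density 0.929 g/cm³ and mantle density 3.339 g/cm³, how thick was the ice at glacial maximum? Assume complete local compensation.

u = t ρ_ice/ρ_m → t = u ρ_m/ρ_ice = 0.9596 km × 3.339/0.929 = 3.45 km.

3.45 km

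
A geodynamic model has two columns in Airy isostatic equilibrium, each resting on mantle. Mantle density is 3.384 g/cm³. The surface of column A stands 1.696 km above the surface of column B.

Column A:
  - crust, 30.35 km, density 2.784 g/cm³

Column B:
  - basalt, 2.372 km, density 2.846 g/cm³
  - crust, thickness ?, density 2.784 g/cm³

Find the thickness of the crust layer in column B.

18.7 km

Take the compensation level at the base of the deeper column (depth z_c below the surface of column A) and equate Σ ρ_i t_i down to z_c; mantle fills any gap and the z_c terms cancel.
Column A: 30.35×2.784 + (z_c − 30.35)×3.384
Column B: 1.696×0 + 2.372×2.846 + x×2.784 + (z_c − 1.696 − 2.372 − x)×3.384
The z_c×3.384 term appears on both sides and cancels. Collect the known terms of each column as K = Σ(ρt)_known − 3.384 × (depth of known layers): K_A = 84.4944 − 3.384×30.35 = −18.21; K_B = 6.750712 − 3.384×(1.696 + 2.372) = −7.0154.
Balance: K_A = K_B − x×(3.384 − 2.784), so x = (K_B − K_A)/(3.384 − 2.784) = 11.1946/0.6 = 18.7 km.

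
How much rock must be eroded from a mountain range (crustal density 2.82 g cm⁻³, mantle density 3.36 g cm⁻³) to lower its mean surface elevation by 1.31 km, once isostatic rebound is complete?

Net drop Δ = e − u = e − e ρ_c/ρ_m = e (ρ_m − ρ_c)/ρ_m.
e = Δ ρ_m/(ρ_m − ρ_c) = 1.31 km × 3.36/0.54 = 8.15 km.

8.15 km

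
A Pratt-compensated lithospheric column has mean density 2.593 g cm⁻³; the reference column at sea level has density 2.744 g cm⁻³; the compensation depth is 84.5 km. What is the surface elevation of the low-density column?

4.92 km

ρ_ref D = ρ (D + h) → h = D (ρ_ref − ρ)/ρ.
h = 84.5 km × (2.744 − 2.593)/2.593 = 4.92 km.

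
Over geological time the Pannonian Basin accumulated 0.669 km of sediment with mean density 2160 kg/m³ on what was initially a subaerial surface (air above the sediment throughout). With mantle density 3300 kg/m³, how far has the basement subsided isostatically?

Subaerial load: s = t ρ_sed / ρ_m = 0.669 km × 2160/3300 = 0.438 km.

0.438 km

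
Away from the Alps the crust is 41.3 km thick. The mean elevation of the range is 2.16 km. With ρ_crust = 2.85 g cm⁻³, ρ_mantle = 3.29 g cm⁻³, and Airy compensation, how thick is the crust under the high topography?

Root depth r = h ρ_c / (ρ_m − ρ_c) = 2.16 km × 2.85 / 0.44 = 13.99 km.
Total thickness = T + h + r = 41.3 km + 2.16 km + 13.99 km = 57.5 km.

57.5 km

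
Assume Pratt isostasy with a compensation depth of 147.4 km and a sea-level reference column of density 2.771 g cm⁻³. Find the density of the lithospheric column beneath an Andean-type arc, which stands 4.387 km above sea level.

Pratt balance: ρ_ref D = ρ (D + h).
ρ = ρ_ref D/(D + h) = 2.771 × 147.4 km/(147.4 km + 4.387 km) = 2.69 g cm⁻³.

2.69 g cm⁻³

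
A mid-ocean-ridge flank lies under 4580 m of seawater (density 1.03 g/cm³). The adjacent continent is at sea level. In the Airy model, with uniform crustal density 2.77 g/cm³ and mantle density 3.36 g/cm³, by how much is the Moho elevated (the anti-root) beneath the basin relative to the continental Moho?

By Archimedes' principle applied to the lithosphere: replacing crust with seawater at the top is compensated by replacing crust with mantle at the base: d (ρ_c − ρ_w) = a (ρ_m − ρ_c).
a = d (ρ_c − ρ_w)/(ρ_m − ρ_c) = 4580 m × 1.74/0.59 = 13500 m.

13500 m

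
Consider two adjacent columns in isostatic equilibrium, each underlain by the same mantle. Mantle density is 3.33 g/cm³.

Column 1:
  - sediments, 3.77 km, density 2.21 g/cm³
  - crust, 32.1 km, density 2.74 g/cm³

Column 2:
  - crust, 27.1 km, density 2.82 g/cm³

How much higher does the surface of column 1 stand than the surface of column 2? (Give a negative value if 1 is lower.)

For any compensation level in the mantle, the mantle terms cancel and isostasy reduces to e = (Σt_1 − Σt_2) − (Σ(ρt)_1 − Σ(ρt)_2) / ρ_m.
Σt_1 = 35.87 km; Σt_2 = 27.1 km; Σ(ρt)_1 = 96.2857; Σ(ρt)_2 = 76.422 (in km·g/cm³).
e = (35.87 − 27.1) − (96.2857 − 76.422) / 3.33 = 2.8 km.

2.8 km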